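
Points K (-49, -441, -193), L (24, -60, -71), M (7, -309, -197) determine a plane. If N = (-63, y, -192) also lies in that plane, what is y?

-474

The plane through K, L, M has equation −17628x + 7124y − 11700z = -19812.
Substituting N: (7124)y + (3356964) = -19812, so y = -474.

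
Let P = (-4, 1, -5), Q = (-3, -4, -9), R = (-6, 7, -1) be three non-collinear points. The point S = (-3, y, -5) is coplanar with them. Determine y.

0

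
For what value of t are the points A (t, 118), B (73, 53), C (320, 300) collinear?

The three points are collinear iff det[AB; AC] = 0.
This determinant is linear in t: (-247)t + (34086) = 0, so t = 138.

138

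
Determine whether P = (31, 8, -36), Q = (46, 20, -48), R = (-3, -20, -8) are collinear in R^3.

No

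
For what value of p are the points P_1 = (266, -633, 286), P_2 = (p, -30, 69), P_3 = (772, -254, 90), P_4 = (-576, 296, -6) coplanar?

Coplanarity ⇔ det[P_1P_2; P_1P_3; P_1P_4] = 0.
Expanding, this is linear in p: (71416)p + (-1642568) = 0.
So p = 23.

23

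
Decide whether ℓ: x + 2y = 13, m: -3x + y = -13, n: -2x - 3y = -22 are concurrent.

Intersecting ℓ and m: solving the 2×2 system gives (x, y) = (39/7, 26/7).
Substitute into n: (-2)(39/7) + (-3)(26/7) = -156/7.
But n requires -22 ≠ -156/7, so the three lines have no common point.

No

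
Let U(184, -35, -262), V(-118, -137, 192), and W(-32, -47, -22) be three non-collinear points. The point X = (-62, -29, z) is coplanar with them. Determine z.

-16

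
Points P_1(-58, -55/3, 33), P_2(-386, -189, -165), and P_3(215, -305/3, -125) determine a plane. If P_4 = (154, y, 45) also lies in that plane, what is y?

A normal to the plane is n = P_1P_2 × P_1P_3 = (31396/3, -105878, 221776/3).
P_4 lies in the plane iff n · P_1P_4 = 0.
This gives (-105878)y + (1164658) = 0, so y = 11.

11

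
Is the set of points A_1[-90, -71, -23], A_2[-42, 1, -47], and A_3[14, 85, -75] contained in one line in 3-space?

A_1A_2 = (48, 72, -24), A_1A_3 = (104, 156, -52).
A_1A_2 × A_1A_3 = (0, 0, 0).
The cross product vanishes, so the three points are collinear.

Yes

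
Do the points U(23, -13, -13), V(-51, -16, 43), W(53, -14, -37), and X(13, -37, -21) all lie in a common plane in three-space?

No

With U as base: UV = (-74, -3, 56), UW = (30, -1, -24), UX = (-10, -24, -8).
UW × UX = (-568, 480, -730).
UV · (UW × UX) = -288.
Since -288 ≠ 0, the four points are not coplanar.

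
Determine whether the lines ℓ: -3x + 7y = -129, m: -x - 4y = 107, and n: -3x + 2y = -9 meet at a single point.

The three lines meet at one point iff the augmented coefficient matrix [aᵢ bᵢ cᵢ] has rank < 3, i.e. its determinant vanishes.
Here the determinant is 30.
Nonzero, so no common point exists.

No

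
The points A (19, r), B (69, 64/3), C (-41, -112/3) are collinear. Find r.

-16/3

The three points are collinear iff det[AB; AC] = 0.
This determinant is linear in r: (-110)r + (-1760/3) = 0, so r = -16/3.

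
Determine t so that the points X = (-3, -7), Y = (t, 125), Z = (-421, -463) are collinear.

118

The three points are collinear iff det[XY; XZ] = 0.
This determinant is linear in t: (-456)t + (53808) = 0, so t = 118.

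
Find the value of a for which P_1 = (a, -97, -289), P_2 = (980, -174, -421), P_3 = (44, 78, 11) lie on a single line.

Collinearity requires P_1P_2 × P_1P_3 = 0; each component is linear in a.
The y-component gives (432)a + (-299808) = 0, so a = 694.
The remaining components then also vanish.

694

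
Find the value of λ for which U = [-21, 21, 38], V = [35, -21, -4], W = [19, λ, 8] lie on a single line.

-9

Collinearity requires UV × UW = 0; each component is linear in λ.
The x-component gives (42)λ + (378) = 0, so λ = -9.
The remaining components then also vanish.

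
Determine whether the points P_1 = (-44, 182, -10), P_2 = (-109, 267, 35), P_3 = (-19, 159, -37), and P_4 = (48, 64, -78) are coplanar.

The four points are coplanar iff the 3×3 determinant with rows P_1P_2, P_1P_3, P_1P_4 is zero.
Rows: (-65, 85, 45), (25, -23, -27), (92, -118, -68).
Expanding along the first row: (-65)(-1622) − (85)(784) + (45)(-834) = 1260.
Nonzero ⇒ not coplanar.

No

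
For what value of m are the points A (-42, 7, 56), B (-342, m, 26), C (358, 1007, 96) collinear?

-743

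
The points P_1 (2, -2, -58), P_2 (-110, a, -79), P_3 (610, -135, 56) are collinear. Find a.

45/2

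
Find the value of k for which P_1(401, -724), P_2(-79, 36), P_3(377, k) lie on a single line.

The three points are collinear iff det[P_1P_2; P_1P_3] = 0.
This determinant is linear in k: (-480)k + (-329280) = 0, so k = -686.

-686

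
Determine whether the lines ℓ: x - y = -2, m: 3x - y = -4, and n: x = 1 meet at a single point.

No

Intersecting ℓ and m: solving the 2×2 system gives (x, y) = (-1, 1).
Substitute into n: (1)(-1) + (0)(1) = -1.
But n requires 1 ≠ -1, so the three lines have no common point.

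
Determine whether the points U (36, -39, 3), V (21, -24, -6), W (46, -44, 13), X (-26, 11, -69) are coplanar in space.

The four points are coplanar iff the 3×3 determinant with rows UV, UW, UX is zero.
Rows: (-15, 15, -9), (10, -5, 10), (-62, 50, -72).
Expanding along the first row: (-15)(-140) − (15)(-100) + (-9)(190) = 1890.
Nonzero ⇒ not coplanar.

No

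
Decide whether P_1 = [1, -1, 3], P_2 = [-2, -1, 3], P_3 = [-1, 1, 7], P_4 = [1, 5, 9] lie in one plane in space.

No

The four points are coplanar iff the 3×3 determinant with rows P_1P_2, P_1P_3, P_1P_4 is zero.
Rows: (-3, 0, 0), (-2, 2, 4), (0, 6, 6).
Expanding along the first row: (-3)(-12) − (0)(-12) + (0)(-12) = 36.
Nonzero ⇒ not coplanar.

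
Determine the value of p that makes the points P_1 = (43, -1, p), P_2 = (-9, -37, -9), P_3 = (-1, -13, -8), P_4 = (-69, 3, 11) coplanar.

Coplanarity ⇔ det[P_1P_2; P_1P_3; P_1P_4] = 0.
Expanding, this is linear in p: (-1760)p + (-30800) = 0.
So p = -35/2.

-35/2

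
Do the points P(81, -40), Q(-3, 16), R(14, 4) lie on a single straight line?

No

PQ = (-84, 56), PR = (-67, 44).
Twice the signed area of △PQR is (-84)(44) − (56)(-67) = 56.
The area is nonzero, so the three points are not collinear.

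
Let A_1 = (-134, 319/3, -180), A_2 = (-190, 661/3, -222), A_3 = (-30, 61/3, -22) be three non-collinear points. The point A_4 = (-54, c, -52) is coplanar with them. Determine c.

151/3

The plane through A_1, A_2, A_3 has equation 14400x + 4480y − 7040z = -558080/3.
Substituting A_4: (4480)c + (-411520) = -558080/3, so c = 151/3.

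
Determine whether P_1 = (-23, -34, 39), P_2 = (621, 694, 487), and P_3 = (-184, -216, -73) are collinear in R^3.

P_1P_2 = (644, 728, 448), P_1P_3 = (-161, -182, -112).
P_1P_2 × P_1P_3 = (0, 0, 0).
The cross product vanishes, so the three points are collinear.

Yes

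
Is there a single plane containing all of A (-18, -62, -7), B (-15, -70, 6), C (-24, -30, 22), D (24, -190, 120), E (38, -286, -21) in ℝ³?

The plane through A, B, C has normal n = AB × AC = (-648, -165, 48) and equation n·P = 21558.
Checking the remaining points: n·D = 21558, n·E = 21558.
All equal 21558, so all 5 points lie in one plane.

Yes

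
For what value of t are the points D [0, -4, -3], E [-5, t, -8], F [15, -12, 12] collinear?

Collinearity requires DE × DF = 0; each component is linear in t.
The x-component gives (15)t + (20) = 0, so t = -4/3.
The remaining components then also vanish.

-4/3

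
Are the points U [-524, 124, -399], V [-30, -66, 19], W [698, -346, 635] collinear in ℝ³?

UV = (494, -190, 418), UW = (1222, -470, 1034).
UV × UW = (0, 0, 0).
The cross product vanishes, so the three points are collinear.

Yes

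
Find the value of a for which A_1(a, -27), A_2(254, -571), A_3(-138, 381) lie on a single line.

30

The three points are collinear iff det[A_1A_2; A_1A_3] = 0.
This determinant is linear in a: (-952)a + (28560) = 0, so a = 30.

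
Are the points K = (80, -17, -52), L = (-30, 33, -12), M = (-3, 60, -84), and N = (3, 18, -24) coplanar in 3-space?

Yes

A normal to the plane through K, L, M is n = KL × KM = (-4680, -6840, -4320).
The plane has equation n·P = -33480. For N: n·N = -33480.
Equal, so N lies in the plane and all four are coplanar.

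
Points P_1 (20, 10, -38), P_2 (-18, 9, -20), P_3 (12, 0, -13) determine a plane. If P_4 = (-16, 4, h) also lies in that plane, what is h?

-10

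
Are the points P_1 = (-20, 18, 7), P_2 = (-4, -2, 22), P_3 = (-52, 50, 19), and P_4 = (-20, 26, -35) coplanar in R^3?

Yes

The four points are coplanar iff the 3×3 determinant with rows P_1P_2, P_1P_3, P_1P_4 is zero.
Rows: (16, -20, 15), (-32, 32, 12), (0, 8, -42).
Expanding along the first row: (16)(-1440) − (-20)(1344) + (15)(-256) = 0.
Zero determinant ⇒ coplanar.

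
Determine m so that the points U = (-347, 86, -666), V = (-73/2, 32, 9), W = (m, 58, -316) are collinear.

Direction UV = (621/2, -54, 675). From the y-coordinate of W, the parameter along the line is τ = (58 − 86)/(-54) = 14/27.
Then m = (-347) + 14/27·(621/2) = -186.

-186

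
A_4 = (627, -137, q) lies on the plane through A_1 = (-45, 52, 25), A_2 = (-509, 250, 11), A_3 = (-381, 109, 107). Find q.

A normal to the plane is n = A_1A_2 × A_1A_3 = (17034, 42752, 40080).
A_4 lies in the plane iff n · A_1A_4 = 0.
This gives (40080)q + (2364720) = 0, so q = -59.

-59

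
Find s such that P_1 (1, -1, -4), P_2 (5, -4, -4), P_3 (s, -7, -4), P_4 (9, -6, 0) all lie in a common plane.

9

Normal to plane P_1P_2P_4: n = (-12, -16, 4); plane equation n·P = -12.
Requiring n·P_3 = -12: (-12)s + (96) = -12.
So s = 9.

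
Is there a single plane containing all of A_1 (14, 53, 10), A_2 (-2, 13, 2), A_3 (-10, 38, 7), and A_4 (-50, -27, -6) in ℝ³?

A normal to the plane through A_1, A_2, A_3 is n = A_1A_2 × A_1A_3 = (0, 144, -720).
The plane has equation n·P = 432. For A_4: n·A_4 = 432.
Equal, so A_4 lies in the plane and all four are coplanar.

Yes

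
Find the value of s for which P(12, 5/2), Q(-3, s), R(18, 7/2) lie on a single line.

0

Collinearity: (Q − P) must be parallel to (R − P) = (6, 1).
Cross-multiplying the components: (s − 5/2)·(6) = (-15)·(1).
Solving gives s = 0.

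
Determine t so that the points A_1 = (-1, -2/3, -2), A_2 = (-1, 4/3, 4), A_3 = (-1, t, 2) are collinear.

Collinearity requires A_1A_2 × A_1A_3 = 0; each component is linear in t.
The x-component gives (-6)t + (4) = 0, so t = 2/3.
The remaining components then also vanish.

2/3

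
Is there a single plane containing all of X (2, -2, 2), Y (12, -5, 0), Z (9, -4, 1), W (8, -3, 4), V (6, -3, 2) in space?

Yes

The plane through X, Y, Z has normal n = XY × XZ = (-1, -4, 1) and equation n·P = 8.
Checking the remaining points: n·W = 8, n·V = 8.
All equal 8, so all 5 points lie in one plane.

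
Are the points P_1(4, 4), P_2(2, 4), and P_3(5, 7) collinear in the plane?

No

P_1P_2 = (-2, 0), P_1P_3 = (1, 3).
Twice the signed area of △P_1P_2P_3 is (-2)(3) − (0)(1) = -6.
The area is nonzero, so the three points are not collinear.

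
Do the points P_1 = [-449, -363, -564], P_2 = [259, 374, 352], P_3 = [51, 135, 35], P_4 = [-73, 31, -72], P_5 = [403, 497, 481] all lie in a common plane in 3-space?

Yes

The plane through P_1, P_2, P_3 has normal n = P_1P_2 × P_1P_3 = (-14705, 33908, -15916) and equation n·P = 3270565.
Checking the remaining points: n·P_4 = 3270565, n·P_5 = 3270565.
All equal 3270565, so all 5 points lie in one plane.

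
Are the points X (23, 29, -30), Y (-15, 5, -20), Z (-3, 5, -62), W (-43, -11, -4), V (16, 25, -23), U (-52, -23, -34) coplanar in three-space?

No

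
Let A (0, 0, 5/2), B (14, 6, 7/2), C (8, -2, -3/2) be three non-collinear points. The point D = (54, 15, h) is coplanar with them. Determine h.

-1/2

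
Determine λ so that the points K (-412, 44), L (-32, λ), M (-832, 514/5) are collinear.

The three points are collinear iff det[KL; KM] = 0.
This determinant is linear in λ: (420)λ + (3864) = 0, so λ = -46/5.

-46/5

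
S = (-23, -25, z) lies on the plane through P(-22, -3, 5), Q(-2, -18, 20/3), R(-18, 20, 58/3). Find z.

-22/3

Coplanarity requires PQ · (PR × PS) = 0.
PQ = (20, -15, 5/3), PR = (4, 23, 43/3); the triple product is linear in z with coefficient 520 and constant term 11440/3.
Setting it to zero: z = -22/3.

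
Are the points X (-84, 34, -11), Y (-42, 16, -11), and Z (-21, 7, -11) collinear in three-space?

XY = (42, -18, 0), XZ = (63, -27, 0).
Each component of XZ is 3/2 times the corresponding component of XY, so XZ = 3/2·XY and the points are collinear.

Yes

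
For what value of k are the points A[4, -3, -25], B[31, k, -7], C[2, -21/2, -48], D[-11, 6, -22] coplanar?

The points are coplanar iff AB · (AC × AD) = 0.
Expanding, this is linear in k: (351)k + (7371/2) = 0.
So k = -21/2.

-21/2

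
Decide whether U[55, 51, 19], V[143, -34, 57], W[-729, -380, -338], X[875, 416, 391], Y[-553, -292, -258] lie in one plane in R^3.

The plane through U, V, W has normal n = UV × UW = (46723, 1624, -104568) and equation n·P = 665797.
Checking the remaining points: n·X = 672121, n·Y = 666517.
Since n·X = 672121 ≠ 665797, X is off the plane and the points are not all coplanar.

No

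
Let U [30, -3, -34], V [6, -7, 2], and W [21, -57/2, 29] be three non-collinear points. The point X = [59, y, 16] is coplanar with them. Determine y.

-87/2

A normal to the plane is n = UV × UW = (666, 1188, 576).
X lies in the plane iff n · UX = 0.
This gives (1188)y + (51678) = 0, so y = -87/2.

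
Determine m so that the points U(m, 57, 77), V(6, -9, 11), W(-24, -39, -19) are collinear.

72

Collinearity requires UV × UW = 0; each component is linear in m.
The y-component gives (-30)m + (2160) = 0, so m = 72.
The remaining components then also vanish.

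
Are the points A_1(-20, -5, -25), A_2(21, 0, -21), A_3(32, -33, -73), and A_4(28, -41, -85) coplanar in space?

The four points are coplanar iff the 3×3 determinant with rows A_1A_2, A_1A_3, A_1A_4 is zero.
Rows: (41, 5, 4), (52, -28, -48), (48, -36, -60).
Expanding along the first row: (41)(-48) − (5)(-816) + (4)(-528) = 0.
Zero determinant ⇒ coplanar.

Yes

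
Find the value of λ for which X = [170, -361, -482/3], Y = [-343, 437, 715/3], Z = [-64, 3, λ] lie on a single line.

64/3

Direction XY = (-513, 798, 399). From the x-coordinate of Z, the parameter along the line is τ = (-64 − 170)/(-513) = 26/57.
Then λ = (-482/3) + 26/57·(399) = 64/3.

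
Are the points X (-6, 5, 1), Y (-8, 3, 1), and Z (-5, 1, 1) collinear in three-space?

No

XY = (-2, -2, 0), XZ = (1, -4, 0).
Comparing components 1 and 2: (-2)(-4) − (-2)(1) = 10 ≠ 0, so XY and XZ are not parallel and the points are not collinear.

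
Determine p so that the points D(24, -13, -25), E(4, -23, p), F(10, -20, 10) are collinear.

Collinearity requires DE × DF = 0; each component is linear in p.
The x-component gives (7)p + (-175) = 0, so p = 25.
The remaining components then also vanish.

25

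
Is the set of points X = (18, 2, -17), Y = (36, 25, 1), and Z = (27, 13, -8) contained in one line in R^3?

XY = (18, 23, 18), XZ = (9, 11, 9).
XY × XZ = (9, 0, -9).
The cross product is nonzero, so the points do not lie on one line.

No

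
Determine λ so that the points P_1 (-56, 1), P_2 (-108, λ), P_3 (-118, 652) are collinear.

Collinearity: (P_2 − P_1) must be parallel to (P_3 − P_1) = (-62, 651).
Cross-multiplying the components: (λ − 1)·(-62) = (-52)·(651).
Solving gives λ = 547.

547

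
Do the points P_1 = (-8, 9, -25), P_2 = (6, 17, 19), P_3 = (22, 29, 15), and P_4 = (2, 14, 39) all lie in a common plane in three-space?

No

A normal to the plane through P_1, P_2, P_3 is n = P_1P_2 × P_1P_3 = (-560, 760, 40).
The plane has equation n·P = 10320. For P_4: n·P_4 = 11080.
11080 ≠ 10320, so P_4 is off the plane.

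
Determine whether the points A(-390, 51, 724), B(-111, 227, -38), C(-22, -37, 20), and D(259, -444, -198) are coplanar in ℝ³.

Yes

The four points are coplanar iff the 3×3 determinant with rows AB, AC, AD is zero.
Rows: (279, 176, -762), (368, -88, -704), (649, -495, -922).
Expanding along the first row: (279)(-267344) − (176)(117600) + (-762)(-125048) = 0.
Zero determinant ⇒ coplanar.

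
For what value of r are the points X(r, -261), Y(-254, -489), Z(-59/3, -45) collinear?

The three points are collinear iff det[XY; XZ] = 0.
This determinant is linear in r: (-444)r + (-59348) = 0, so r = -401/3.

-401/3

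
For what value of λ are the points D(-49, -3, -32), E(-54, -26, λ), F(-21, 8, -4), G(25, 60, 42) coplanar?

Normal to plane DFG: n = (-950, 0, 950); plane equation n·P = 16150.
Requiring n·E = 16150: (950)λ + (51300) = 16150.
So λ = -37.

-37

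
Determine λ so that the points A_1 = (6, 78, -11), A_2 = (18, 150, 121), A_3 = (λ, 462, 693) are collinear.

70

Collinearity requires A_1A_2 × A_1A_3 = 0; each component is linear in λ.
The y-component gives (132)λ + (-9240) = 0, so λ = 70.
The remaining components then also vanish.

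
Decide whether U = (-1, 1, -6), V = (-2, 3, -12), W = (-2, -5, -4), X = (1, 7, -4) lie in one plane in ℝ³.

A normal to the plane through U, V, W is n = UV × UW = (-32, 8, 8).
The plane has equation n·P = -8. For X: n·X = -8.
Equal, so X lies in the plane and all four are coplanar.

Yes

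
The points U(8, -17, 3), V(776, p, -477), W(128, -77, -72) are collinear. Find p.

Collinearity requires UV × UW = 0; each component is linear in p.
The x-component gives (-75)p + (-30075) = 0, so p = -401.
The remaining components then also vanish.

-401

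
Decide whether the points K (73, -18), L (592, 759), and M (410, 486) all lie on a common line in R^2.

No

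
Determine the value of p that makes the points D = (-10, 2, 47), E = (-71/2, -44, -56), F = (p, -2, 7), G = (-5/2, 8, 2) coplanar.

Normal to plane DEG: n = (2688, -1920, 192); plane equation n·P = -21696.
Requiring n·F = -21696: (2688)p + (5184) = -21696.
So p = -10.

-10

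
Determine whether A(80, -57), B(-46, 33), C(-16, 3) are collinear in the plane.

No

AB = (-126, 90), AC = (-96, 60).
If collinear, AC would be a scalar multiple of AB. But (-126)·(60) ≠ (90)·(-96) (difference 1080), so they are not parallel; the points are not collinear.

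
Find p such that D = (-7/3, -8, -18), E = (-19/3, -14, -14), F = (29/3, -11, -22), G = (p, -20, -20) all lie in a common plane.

13

Normal to plane DEF: n = (36, 32, 84); plane equation n·P = -1852.
Requiring n·G = -1852: (36)p + (-2320) = -1852.
So p = 13.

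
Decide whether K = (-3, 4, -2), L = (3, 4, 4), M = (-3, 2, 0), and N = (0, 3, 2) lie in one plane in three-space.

Yes

The four points are coplanar iff the 3×3 determinant with rows KL, KM, KN is zero.
Rows: (6, 0, 6), (0, -2, 2), (3, -1, 4).
Expanding along the first row: (6)(-6) − (0)(-6) + (6)(6) = 0.
Zero determinant ⇒ coplanar.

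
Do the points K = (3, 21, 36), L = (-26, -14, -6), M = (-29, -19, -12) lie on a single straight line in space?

No

KL = (-29, -35, -42), KM = (-32, -40, -48).
KL × KM = (0, -48, 40).
The cross product is nonzero, so the points do not lie on one line.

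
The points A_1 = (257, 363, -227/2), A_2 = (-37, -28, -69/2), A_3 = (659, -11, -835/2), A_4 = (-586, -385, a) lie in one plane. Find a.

387/2

Normal to plane A_1A_2A_3: n = (148410, -57618, 267138); plane equation n·P = -13094127.
Requiring n·A_4 = -13094127: (267138)a + (-64785330) = -13094127.
So a = 387/2.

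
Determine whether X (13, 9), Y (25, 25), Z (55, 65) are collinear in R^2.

Yes

XY = (12, 16), XZ = (42, 56).
Twice the signed area of △XYZ is (12)(56) − (16)(42) = 0.
The triangle is degenerate (zero area), so the points are collinear.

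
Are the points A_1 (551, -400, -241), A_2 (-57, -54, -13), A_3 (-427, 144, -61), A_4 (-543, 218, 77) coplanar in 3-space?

No

The four points are coplanar iff the 3×3 determinant with rows A_1A_2, A_1A_3, A_1A_4 is zero.
Rows: (-608, 346, 228), (-978, 544, 180), (-1094, 618, 318).
Expanding along the first row: (-608)(61752) − (346)(-114084) + (228)(-9268) = -185256.
Nonzero ⇒ not coplanar.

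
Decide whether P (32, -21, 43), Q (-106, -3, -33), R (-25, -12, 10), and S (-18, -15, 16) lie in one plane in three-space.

Yes

A normal to the plane through P, Q, R is n = PQ × PR = (90, -222, -216).
The plane has equation n·X = -1746. For S: n·S = -1746.
Equal, so S lies in the plane and all four are coplanar.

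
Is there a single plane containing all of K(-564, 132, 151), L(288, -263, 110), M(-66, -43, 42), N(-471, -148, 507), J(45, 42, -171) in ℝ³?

The plane through K, L, M has normal n = KL × KM = (35880, 72450, 47610) and equation n·P = -3483810.
Checking the remaining points: n·N = -3483810, n·J = -3483810.
All equal -3483810, so all 5 points lie in one plane.

Yes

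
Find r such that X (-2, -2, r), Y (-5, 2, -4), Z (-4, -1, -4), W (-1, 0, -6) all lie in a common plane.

Coplanarity ⇔ det[XY; XZ; XW] = 0.
Expanding, this is linear in r: (-10)r + (-50) = 0.
So r = -5.

-5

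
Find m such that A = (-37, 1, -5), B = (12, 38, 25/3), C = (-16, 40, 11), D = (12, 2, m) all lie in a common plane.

-23/3

Coplanarity ⇔ det[AB; AC; AD] = 0.
Expanding, this is linear in m: (1134)m + (8694) = 0.
So m = -23/3.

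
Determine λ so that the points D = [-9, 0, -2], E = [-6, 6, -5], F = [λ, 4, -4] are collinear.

-7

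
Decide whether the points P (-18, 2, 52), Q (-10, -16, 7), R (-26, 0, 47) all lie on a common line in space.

PQ = (8, -18, -45), PR = (-8, -2, -5).
Comparing components 3 and 1: (-45)(-8) − (8)(-5) = 400 ≠ 0, so PQ and PR are not parallel and the points are not collinear.

No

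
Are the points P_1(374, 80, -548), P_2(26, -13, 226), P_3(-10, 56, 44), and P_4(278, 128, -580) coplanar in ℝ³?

With P_1 as base: P_1P_2 = (-348, -93, 774), P_1P_3 = (-384, -24, 592), P_1P_4 = (-96, 48, -32).
P_1P_3 × P_1P_4 = (-27648, -69120, -20736).
P_1P_2 · (P_1P_3 × P_1P_4) = 0.
The scalar triple product vanishes, so the four points are coplanar.

Yes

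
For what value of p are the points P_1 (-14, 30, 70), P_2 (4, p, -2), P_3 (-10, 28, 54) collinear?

Direction P_1P_3 = (4, -2, -16). From the x-coordinate of P_2, the parameter along the line is τ = (4 − (-14))/4 = 9/2.
Then p = 30 + 9/2·(-2) = 21.

21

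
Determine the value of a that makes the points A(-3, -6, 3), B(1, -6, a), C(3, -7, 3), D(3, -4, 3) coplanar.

3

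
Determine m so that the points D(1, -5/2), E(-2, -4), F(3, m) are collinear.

The three points are collinear iff det[DE; DF] = 0.
This determinant is linear in m: (-3)m + (-9/2) = 0, so m = -3/2.

-3/2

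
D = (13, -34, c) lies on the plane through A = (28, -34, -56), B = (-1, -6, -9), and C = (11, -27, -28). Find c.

The plane through A, B, C has equation 455x + 13y + 273z = -2990.
Substituting D: (273)c + (5473) = -2990, so c = -31.

-31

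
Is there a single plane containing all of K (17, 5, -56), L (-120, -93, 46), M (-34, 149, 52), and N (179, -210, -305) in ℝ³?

With K as base: KL = (-137, -98, 102), KM = (-51, 144, 108), KN = (162, -215, -249).
KM × KN = (-12636, 4797, -12363).
KL · (KM × KN) = 0.
The scalar triple product vanishes, so the four points are coplanar.

Yes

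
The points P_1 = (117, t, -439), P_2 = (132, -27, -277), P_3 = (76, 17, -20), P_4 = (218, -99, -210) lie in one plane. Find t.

The points are coplanar iff P_1P_2 · (P_1P_3 × P_1P_4) = 0.
Expanding, this is linear in t: (-25854)t + (-336102) = 0.
So t = -13.

-13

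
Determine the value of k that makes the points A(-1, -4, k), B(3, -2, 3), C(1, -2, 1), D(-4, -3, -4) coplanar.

Coplanarity ⇔ det[AB; AC; AD] = 0.
Expanding, this is linear in k: (-2)k + (-2) = 0.
So k = -1.

-1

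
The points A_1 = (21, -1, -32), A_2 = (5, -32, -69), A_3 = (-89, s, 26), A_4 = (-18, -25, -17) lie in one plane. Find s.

Coplanarity ⇔ det[A_1A_2; A_1A_3; A_1A_4] = 0.
Expanding, this is linear in s: (-1683)s + (-102663) = 0.
So s = -61.

-61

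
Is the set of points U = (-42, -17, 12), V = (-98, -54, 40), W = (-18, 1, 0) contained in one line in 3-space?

UV = (-56, -37, 28), UW = (24, 18, -12).
UV × UW = (-60, 0, -120).
The cross product is nonzero, so the points do not lie on one line.

No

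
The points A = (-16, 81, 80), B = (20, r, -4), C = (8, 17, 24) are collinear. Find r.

-15

Direction AC = (24, -64, -56). From the x-coordinate of B, the parameter along the line is τ = (20 − (-16))/24 = 3/2.
Then r = 81 + 3/2·(-64) = -15.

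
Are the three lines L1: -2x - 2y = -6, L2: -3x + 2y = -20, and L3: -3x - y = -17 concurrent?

No

The three lines meet at one point iff the augmented coefficient matrix [aᵢ bᵢ cᵢ] has rank < 3, i.e. its determinant vanishes.
Here the determinant is 36.
Nonzero, so no common point exists.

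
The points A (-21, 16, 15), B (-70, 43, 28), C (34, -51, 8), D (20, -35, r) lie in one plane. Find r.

10

The points are coplanar iff AB · (AC × AD) = 0.
Expanding, this is linear in r: (1798)r + (-17980) = 0.
So r = 10.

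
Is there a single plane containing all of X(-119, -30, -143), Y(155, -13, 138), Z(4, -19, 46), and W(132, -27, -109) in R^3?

No

The four points are coplanar iff the 3×3 determinant with rows XY, XZ, XW is zero.
Rows: (274, 17, 281), (123, 11, 189), (251, 3, 34).
Expanding along the first row: (274)(-193) − (17)(-43257) + (281)(-2392) = 10335.
Nonzero ⇒ not coplanar.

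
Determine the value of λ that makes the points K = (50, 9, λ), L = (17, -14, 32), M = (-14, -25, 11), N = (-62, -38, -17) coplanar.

67

Coplanarity ⇔ det[KL; KM; KN] = 0.
Expanding, this is linear in λ: (125)λ + (-8375) = 0.
So λ = 67.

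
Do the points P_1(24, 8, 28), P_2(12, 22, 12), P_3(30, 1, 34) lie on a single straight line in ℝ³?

No

P_1P_2 = (-12, 14, -16), P_1P_3 = (6, -7, 6).
Comparing components 2 and 3: (14)(6) − (-16)(-7) = -28 ≠ 0, so P_1P_2 and P_1P_3 are not parallel and the points are not collinear.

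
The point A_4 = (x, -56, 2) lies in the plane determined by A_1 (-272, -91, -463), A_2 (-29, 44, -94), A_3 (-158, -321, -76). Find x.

-17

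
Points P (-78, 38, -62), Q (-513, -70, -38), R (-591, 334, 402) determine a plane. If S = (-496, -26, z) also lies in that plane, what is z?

Coplanarity requires PQ · (PR × PS) = 0.
PQ = (-435, -108, 24), PR = (-513, 296, 464); the triple product is linear in z with coefficient -184164 and constant term 368328.
Setting it to zero: z = 2.

2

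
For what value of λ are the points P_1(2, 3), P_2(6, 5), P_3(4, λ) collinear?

4

Collinearity: (P_3 − P_1) must be parallel to (P_2 − P_1) = (4, 2).
Cross-multiplying the components: (λ − 3)·(4) = (2)·(2).
Solving gives λ = 4.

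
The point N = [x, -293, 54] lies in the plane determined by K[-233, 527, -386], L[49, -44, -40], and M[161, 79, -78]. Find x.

A normal to the plane is n = KL × KM = (-20860, 49468, 98638).
N lies in the plane iff n · KN = 0.
This gives (-20860)x + (-2023420) = 0, so x = -97.

-97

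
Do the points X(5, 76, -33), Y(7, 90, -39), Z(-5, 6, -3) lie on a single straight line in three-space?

Yes

XY = (2, 14, -6), XZ = (-10, -70, 30).
Each component of XZ is -5 times the corresponding component of XY, so XZ = -5·XY and the points are collinear.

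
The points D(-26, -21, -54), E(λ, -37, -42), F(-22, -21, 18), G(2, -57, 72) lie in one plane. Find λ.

Coplanarity ⇔ det[DE; DF; DG] = 0.
Expanding, this is linear in λ: (2592)λ + (41472) = 0.
So λ = -16.

-16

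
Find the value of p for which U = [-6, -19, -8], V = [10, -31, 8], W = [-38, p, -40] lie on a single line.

5

Collinearity requires UV × UW = 0; each component is linear in p.
The x-component gives (-16)p + (80) = 0, so p = 5.
The remaining components then also vanish.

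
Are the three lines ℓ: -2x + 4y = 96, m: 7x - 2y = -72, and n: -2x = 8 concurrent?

Yes

Lines aᵢx + bᵢy = cᵢ with pairwise distinct directions are concurrent exactly when det[aᵢ bᵢ cᵢ] = 0.
Here the determinant is 0.
It vanishes, so the lines are concurrent at (-4, 22).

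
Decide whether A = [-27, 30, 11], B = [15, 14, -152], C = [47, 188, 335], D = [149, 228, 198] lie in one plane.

With A as base: AB = (42, -16, -163), AC = (74, 158, 324), AD = (176, 198, 187).
AC × AD = (-34606, 43186, -13156).
AB · (AC × AD) = 0.
The scalar triple product vanishes, so the four points are coplanar.

Yes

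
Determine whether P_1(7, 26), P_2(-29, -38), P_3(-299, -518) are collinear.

Yes

P_1P_2 = (-36, -64), P_1P_3 = (-306, -544).
Twice the signed area of △P_1P_2P_3 is (-36)(-544) − (-64)(-306) = 0.
The triangle is degenerate (zero area), so the points are collinear.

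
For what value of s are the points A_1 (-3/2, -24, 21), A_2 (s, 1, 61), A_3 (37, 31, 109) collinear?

Collinearity requires A_1A_2 × A_1A_3 = 0; each component is linear in s.
The y-component gives (-88)s + (1408) = 0, so s = 16.
The remaining components then also vanish.

16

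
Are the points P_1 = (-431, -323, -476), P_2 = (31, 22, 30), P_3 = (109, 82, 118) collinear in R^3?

P_1P_2 = (462, 345, 506), P_1P_3 = (540, 405, 594).
Comparing components 3 and 1: (506)(540) − (462)(594) = -1188 ≠ 0, so P_1P_2 and P_1P_3 are not parallel and the points are not collinear.

No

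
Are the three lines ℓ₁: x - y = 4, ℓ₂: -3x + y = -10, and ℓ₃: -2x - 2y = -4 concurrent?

Lines aᵢx + bᵢy = cᵢ with pairwise distinct directions are concurrent exactly when det[aᵢ bᵢ cᵢ] = 0.
Here the determinant is 0.
It vanishes, so the lines are concurrent at (3, -1).

Yes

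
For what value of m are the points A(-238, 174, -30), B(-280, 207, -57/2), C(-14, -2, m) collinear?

-38

Collinearity requires AB × AC = 0; each component is linear in m.
The x-component gives (33)m + (1254) = 0, so m = -38.
The remaining components then also vanish.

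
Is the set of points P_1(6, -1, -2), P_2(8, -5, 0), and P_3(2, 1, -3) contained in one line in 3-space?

P_1P_2 = (2, -4, 2), P_1P_3 = (-4, 2, -1).
Comparing components 3 and 1: (2)(-4) − (2)(-1) = -6 ≠ 0, so P_1P_2 and P_1P_3 are not parallel and the points are not collinear.

No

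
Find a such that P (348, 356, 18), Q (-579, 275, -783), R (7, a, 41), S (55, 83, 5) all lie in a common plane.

-1

Coplanarity ⇔ det[PQ; PR; PS] = 0.
Expanding, this is linear in a: (-222642)a + (-222642) = 0.
So a = -1.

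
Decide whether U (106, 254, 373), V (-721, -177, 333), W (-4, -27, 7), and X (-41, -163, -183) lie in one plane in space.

Yes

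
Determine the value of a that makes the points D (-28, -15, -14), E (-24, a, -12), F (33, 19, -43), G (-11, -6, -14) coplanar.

-13

Normal to plane DFG: n = (261, -493, -29); plane equation n·P = 493.
Requiring n·E = 493: (-493)a + (-5916) = 493.
So a = -13.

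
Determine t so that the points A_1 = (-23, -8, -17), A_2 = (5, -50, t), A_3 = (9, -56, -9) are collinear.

Direction A_1A_3 = (32, -48, 8). From the x-coordinate of A_2, the parameter along the line is τ = (5 − (-23))/32 = 7/8.
Then t = (-17) + 7/8·(8) = -10.

-10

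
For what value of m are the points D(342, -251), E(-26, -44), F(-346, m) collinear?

136

Collinearity: (F − D) must be parallel to (E − D) = (-368, 207).
Cross-multiplying the components: (m − (-251))·(-368) = (-688)·(207).
Solving gives m = 136.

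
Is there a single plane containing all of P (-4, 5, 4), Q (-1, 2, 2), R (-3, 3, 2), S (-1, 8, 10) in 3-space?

Yes

A normal to the plane through P, Q, R is n = PQ × PR = (2, 4, -3).
The plane has equation n·X = 0. For S: n·S = 0.
Equal, so S lies in the plane and all four are coplanar.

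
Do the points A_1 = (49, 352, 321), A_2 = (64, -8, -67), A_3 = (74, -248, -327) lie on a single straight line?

No

A_1A_2 = (15, -360, -388), A_1A_3 = (25, -600, -648).
A_1A_2 × A_1A_3 = (480, 20, 0).
The cross product is nonzero, so the points do not lie on one line.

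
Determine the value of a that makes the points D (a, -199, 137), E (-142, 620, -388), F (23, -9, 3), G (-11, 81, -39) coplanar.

61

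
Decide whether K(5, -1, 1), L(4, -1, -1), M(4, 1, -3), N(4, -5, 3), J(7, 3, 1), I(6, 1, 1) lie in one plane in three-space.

Yes

The plane through K, L, M has normal n = KL × KM = (4, -2, -2) and equation n·P = 20.
Checking the remaining points: n·N = 20, n·J = 20, n·I = 20.
All equal 20, so all 6 points lie in one plane.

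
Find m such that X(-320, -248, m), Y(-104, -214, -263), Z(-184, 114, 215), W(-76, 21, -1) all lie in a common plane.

-101

The points are coplanar iff XY · (XZ × XW) = 0.
Expanding, this is linear in m: (27984)m + (2826384) = 0.
So m = -101.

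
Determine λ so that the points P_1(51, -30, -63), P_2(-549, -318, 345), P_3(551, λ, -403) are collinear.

Collinearity requires P_1P_2 × P_1P_3 = 0; each component is linear in λ.
The x-component gives (-408)λ + (85680) = 0, so λ = 210.
The remaining components then also vanish.

210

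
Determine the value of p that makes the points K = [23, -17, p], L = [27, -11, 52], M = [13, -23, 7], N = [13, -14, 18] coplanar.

36

The points are coplanar iff KL · (KM × KN) = 0.
Expanding, this is linear in p: (126)p + (-4536) = 0.
So p = 36.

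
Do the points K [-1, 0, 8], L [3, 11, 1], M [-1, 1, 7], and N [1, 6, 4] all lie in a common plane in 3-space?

Yes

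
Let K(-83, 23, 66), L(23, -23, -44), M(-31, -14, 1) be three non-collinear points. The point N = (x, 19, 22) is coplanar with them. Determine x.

-25

Coplanarity requires KL · (KM × KN) = 0.
KL = (106, -46, -110), KM = (52, -37, -65); the triple product is linear in x with coefficient -1080 and constant term -27000.
Setting it to zero: x = -25.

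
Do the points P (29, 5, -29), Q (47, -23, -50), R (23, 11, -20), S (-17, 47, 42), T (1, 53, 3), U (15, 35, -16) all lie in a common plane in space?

The plane through P, Q, R has normal n = PQ × PR = (-126, -36, -60) and equation n·X = -2094.
Checking the remaining points: n·S = -2070, n·T = -2214, n·U = -2190.
Since n·S = -2070 ≠ -2094, S is off the plane and the points are not all coplanar.

No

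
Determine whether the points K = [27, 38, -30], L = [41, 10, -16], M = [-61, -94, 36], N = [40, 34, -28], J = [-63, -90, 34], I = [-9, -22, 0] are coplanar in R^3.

Yes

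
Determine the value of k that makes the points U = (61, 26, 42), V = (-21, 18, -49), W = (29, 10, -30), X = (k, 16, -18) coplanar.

23

The points are coplanar iff UV · (UW × UX) = 0.
Expanding, this is linear in k: (-880)k + (20240) = 0.
So k = 23.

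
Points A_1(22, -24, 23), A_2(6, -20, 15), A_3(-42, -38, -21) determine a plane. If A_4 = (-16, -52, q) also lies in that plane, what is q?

A normal to the plane is n = A_1A_2 × A_1A_3 = (-288, -192, 480).
A_4 lies in the plane iff n · A_1A_4 = 0.
This gives (480)q + (5280) = 0, so q = -11.

-11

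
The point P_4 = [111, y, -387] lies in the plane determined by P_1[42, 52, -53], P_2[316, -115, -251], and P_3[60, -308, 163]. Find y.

The plane through P_1, P_2, P_3 has equation −107352x − 62748y − 95634z = -2703078.
Substituting P_4: (-62748)y + (25094286) = -2703078, so y = 443.

443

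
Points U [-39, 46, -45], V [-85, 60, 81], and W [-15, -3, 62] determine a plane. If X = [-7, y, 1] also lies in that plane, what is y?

Coplanarity requires UV · (UW × UX) = 0.
UV = (-46, 14, 126), UW = (24, -49, 107); the triple product is linear in y with coefficient 7946 and constant term -31784.
Setting it to zero: y = 4.

4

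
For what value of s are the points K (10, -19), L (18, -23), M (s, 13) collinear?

-54

The three points are collinear iff det[KL; KM] = 0.
This determinant is linear in s: (4)s + (216) = 0, so s = -54.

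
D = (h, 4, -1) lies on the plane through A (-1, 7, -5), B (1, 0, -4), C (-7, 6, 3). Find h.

A normal to the plane is n = AB × AC = (-55, -22, -44).
D lies in the plane iff n · AD = 0.
This gives (-55)h + (-165) = 0, so h = -3.

-3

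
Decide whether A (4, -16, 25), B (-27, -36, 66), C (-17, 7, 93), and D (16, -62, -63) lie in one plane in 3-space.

A normal to the plane through A, B, C is n = AB × AC = (-2303, 1247, -1133).
The plane has equation n·P = -57489. For D: n·D = -42783.
-42783 ≠ -57489, so D is off the plane.

No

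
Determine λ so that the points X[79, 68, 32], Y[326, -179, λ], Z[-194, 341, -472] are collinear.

Collinearity requires XY × XZ = 0; each component is linear in λ.
The x-component gives (-273)λ + (133224) = 0, so λ = 488.
The remaining components then also vanish.

488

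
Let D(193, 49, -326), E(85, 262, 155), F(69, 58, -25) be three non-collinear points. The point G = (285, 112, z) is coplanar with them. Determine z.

-475

The plane through D, E, F has equation 59784x − 27136y + 25440z = 1915208.
Substituting G: (25440)z + (13999208) = 1915208, so z = -475.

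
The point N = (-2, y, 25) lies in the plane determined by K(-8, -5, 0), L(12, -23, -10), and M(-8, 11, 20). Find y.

12

A normal to the plane is n = KL × KM = (-200, -400, 320).
N lies in the plane iff n · KN = 0.
This gives (-400)y + (4800) = 0, so y = 12.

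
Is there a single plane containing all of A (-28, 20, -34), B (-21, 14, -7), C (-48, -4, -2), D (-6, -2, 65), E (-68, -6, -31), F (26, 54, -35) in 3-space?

No

The plane through A, B, C has normal n = AB × AC = (456, -764, -288) and equation n·P = -18256.
Checking the remaining points: n·D = -19928, n·E = -17496, n·F = -19320.
Since n·D = -19928 ≠ -18256, D is off the plane and the points are not all coplanar.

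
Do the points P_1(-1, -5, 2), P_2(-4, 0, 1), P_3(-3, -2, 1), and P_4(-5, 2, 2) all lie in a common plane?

A normal to the plane through P_1, P_2, P_3 is n = P_1P_2 × P_1P_3 = (-2, -1, 1).
The plane has equation n·P = 9. For P_4: n·P_4 = 10.
10 ≠ 9, so P_4 is off the plane.

No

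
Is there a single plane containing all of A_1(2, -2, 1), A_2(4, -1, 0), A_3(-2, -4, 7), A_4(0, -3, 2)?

Yes

The four points are coplanar iff the 3×3 determinant with rows A_1A_2, A_1A_3, A_1A_4 is zero.
Rows: (2, 1, -1), (-4, -2, 6), (-2, -1, 1).
Expanding along the first row: (2)(4) − (1)(8) + (-1)(0) = 0.
Zero determinant ⇒ coplanar.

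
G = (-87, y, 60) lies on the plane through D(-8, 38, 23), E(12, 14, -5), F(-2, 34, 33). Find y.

Coplanarity requires DE · (DF × DG) = 0.
DE = (20, -24, -28), DF = (6, -4, 10); the triple product is linear in y with coefficient -368 and constant term 44160.
Setting it to zero: y = 120.

120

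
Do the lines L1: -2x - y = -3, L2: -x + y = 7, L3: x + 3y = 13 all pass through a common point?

No

Intersecting L1 and L2: solving the 2×2 system gives (x, y) = (-4/3, 17/3).
Substitute into L3: (1)(-4/3) + (3)(17/3) = 47/3.
But L3 requires 13 ≠ 47/3, so the three lines have no common point.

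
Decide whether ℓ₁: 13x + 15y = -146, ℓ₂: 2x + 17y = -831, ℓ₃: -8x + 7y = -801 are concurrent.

Lines aᵢx + bᵢy = cᵢ with pairwise distinct directions are concurrent exactly when det[aᵢ bᵢ cᵢ] = 0.
Here the determinant is 450.
Nonzero, so no common point exists.

No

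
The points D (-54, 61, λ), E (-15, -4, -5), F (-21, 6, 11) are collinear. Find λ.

Collinearity requires DE × DF = 0; each component is linear in λ.
The x-component gives (10)λ + (-990) = 0, so λ = 99.
The remaining components then also vanish.

99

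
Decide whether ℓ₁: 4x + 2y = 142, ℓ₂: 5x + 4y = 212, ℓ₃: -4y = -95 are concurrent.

No

Intersecting ℓ₁ and ℓ₂: solving the 2×2 system gives (x, y) = (24, 23).
Substitute into ℓ₃: (0)(24) + (-4)(23) = -92.
But ℓ₃ requires -95 ≠ -92, so the three lines have no common point.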